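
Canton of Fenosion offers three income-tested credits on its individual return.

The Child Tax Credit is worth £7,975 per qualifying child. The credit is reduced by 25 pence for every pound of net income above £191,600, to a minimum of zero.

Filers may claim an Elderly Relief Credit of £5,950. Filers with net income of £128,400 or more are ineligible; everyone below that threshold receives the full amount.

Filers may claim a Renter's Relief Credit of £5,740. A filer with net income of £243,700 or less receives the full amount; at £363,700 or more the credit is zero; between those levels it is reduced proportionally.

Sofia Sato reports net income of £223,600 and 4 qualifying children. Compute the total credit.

Child Tax Credit: base = 4 × £7,975 = £31,900. 25% of the £32,000 excess over £191,600 is £8,000; credit = £31,900 − £8,000 = £23,900.
Elderly Relief Credit: £223,600 meets or exceeds the £128,400 cutoff, so the credit is £0.
Renter's Relief Credit: £223,600 is at or below the £243,700 threshold, so the full £5,740 applies.
Total: £23,900 + £0 + £5,740 = £29,640.

£29,640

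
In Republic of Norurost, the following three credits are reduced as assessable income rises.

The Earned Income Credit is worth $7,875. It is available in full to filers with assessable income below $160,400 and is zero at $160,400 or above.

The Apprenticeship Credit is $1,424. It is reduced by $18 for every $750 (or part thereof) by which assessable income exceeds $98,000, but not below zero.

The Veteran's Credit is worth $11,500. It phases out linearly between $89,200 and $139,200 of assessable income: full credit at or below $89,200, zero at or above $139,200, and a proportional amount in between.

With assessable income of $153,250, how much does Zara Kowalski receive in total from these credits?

Earned Income Credit: $153,250 is below the $160,400 cutoff, so the full $7,875 applies.
Apprenticeship Credit: income exceeds $98,000 by $55,250, which is 74 full-or-partial $750 increments; reduction = 74 × $18 = $1,332, leaving $92.
Veteran's Credit: $153,250 is at or above $139,200, so the credit is $0.
Total: $7,875 + $92 + $0 = $7,967.

$7,967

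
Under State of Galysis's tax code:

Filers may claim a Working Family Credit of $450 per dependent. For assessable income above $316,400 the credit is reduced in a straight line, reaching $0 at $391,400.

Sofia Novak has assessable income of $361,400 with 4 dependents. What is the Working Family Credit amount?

$720

Working Family Credit: base = 4 × $450 = $1,800. $361,400 is $45,000 into a $75,000 phase-out range, leaving 30,000/75,000 of the credit: $1,800 × 30,000/75,000 = $720.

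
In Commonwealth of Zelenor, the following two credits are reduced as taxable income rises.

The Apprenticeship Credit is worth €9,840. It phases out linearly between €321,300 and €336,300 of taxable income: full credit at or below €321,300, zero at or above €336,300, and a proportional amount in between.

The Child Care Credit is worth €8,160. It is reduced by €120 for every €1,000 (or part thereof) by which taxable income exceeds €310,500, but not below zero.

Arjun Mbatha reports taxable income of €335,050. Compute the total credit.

€5,980

Apprenticeship Credit: €335,050 is €13,750 into a €15,000 phase-out range, leaving 1,250/15,000 of the credit: €9,840 × 1,250/15,000 = €820.
Child Care Credit: income exceeds €310,500 by €24,550, which is 25 full-or-partial €1,000 increments; reduction = 25 × €120 = €3,000, leaving €5,160.
Total: €820 + €5,160 = €5,980.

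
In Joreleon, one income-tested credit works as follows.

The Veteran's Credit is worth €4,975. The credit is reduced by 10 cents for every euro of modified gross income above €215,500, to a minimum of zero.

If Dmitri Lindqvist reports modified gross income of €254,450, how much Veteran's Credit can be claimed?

€1,080

Veteran's Credit: 10% of the €38,950 excess over €215,500 is €3,895; credit = €4,975 − €3,895 = €1,080.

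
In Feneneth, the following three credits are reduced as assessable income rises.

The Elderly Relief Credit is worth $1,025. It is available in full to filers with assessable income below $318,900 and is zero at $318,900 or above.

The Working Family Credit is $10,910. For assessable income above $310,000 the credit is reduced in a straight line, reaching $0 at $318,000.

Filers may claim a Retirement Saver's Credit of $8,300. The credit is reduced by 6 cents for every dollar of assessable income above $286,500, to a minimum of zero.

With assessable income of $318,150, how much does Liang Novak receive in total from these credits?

Elderly Relief Credit: $318,150 is below the $318,900 cutoff, so the full $1,025 applies.
Working Family Credit: $318,150 is at or above $318,000, so the credit is $0.
Retirement Saver's Credit: 6% of the $31,650 excess over $286,500 is $1,899; credit = $8,300 − $1,899 = $6,401.
Total: $1,025 + $0 + $6,401 = $7,426.

$7,426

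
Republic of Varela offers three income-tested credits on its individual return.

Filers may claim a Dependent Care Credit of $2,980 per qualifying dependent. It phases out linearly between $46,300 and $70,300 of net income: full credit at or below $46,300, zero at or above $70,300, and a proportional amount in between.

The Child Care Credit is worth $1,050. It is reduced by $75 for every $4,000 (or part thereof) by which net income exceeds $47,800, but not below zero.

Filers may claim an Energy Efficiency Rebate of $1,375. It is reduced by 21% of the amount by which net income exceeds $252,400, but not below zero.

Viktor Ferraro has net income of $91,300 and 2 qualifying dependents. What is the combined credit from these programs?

Dependent Care Credit: base = 2 × $2,980 = $5,960. $91,300 is at or above $70,300, so the credit is $0.
Child Care Credit: income exceeds $47,800 by $43,500, which is 11 full-or-partial $4,000 increments; reduction = 11 × $75 = $825, leaving $225.
Energy Efficiency Rebate: $91,300 is at or below the $252,400 threshold, so the full $1,375 applies.
Total: $0 + $225 + $1,375 = $1,600.

$1,600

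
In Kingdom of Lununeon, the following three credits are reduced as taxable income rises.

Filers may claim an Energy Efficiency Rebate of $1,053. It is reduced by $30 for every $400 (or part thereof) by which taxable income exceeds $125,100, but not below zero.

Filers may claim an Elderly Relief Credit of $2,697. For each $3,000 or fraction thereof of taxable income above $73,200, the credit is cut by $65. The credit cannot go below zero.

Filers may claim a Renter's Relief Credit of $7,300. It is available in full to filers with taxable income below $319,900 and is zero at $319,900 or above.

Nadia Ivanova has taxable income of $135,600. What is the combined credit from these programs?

$8,875

Energy Efficiency Rebate: income exceeds $125,100 by $10,500, which is 27 full-or-partial $400 increments; reduction = 27 × $30 = $810, leaving $243.
Elderly Relief Credit: income exceeds $73,200 by $62,400, which is 21 full-or-partial $3,000 increments; reduction = 21 × $65 = $1,365, leaving $1,332.
Renter's Relief Credit: $135,600 is below the $319,900 cutoff, so the full $7,300 applies.
Total: $243 + $1,332 + $7,300 = $8,875.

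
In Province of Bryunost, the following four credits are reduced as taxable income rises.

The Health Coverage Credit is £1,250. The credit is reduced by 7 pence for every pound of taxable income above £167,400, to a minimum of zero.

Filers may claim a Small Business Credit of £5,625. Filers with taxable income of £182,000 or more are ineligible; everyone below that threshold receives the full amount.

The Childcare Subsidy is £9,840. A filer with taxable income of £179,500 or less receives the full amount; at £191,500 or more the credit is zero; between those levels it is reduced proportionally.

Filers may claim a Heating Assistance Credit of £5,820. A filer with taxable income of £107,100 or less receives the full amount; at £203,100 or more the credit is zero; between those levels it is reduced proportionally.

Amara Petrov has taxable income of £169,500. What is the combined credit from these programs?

Health Coverage Credit: 7% of the £2,100 excess over £167,400 is £147; credit = £1,250 − £147 = £1,103.
Small Business Credit: £169,500 is below the £182,000 cutoff, so the full £5,625 applies.
Childcare Subsidy: £169,500 is at or below the £179,500 threshold, so the full £9,840 applies.
Heating Assistance Credit: £169,500 is £62,400 into a £96,000 phase-out range, leaving 33,600/96,000 of the credit: £5,820 × 33,600/96,000 = £2,037.
Total: £1,103 + £5,625 + £9,840 + £2,037 = £18,605.

£18,605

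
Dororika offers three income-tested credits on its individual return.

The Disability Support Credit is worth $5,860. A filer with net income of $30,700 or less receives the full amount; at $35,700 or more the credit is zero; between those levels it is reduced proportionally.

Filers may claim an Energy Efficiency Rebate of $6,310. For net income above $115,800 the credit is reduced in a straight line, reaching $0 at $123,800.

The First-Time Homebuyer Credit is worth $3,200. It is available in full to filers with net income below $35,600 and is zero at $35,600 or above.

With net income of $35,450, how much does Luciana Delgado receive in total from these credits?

Disability Support Credit: $35,450 is $4,750 into a $5,000 phase-out range, leaving 250/5,000 of the credit: $5,860 × 250/5,000 = $293.
Energy Efficiency Rebate: $35,450 is at or below the $115,800 threshold, so the full $6,310 applies.
First-Time Homebuyer Credit: $35,450 is below the $35,600 cutoff, so the full $3,200 applies.
Total: $293 + $6,310 + $3,200 = $9,803.

$9,803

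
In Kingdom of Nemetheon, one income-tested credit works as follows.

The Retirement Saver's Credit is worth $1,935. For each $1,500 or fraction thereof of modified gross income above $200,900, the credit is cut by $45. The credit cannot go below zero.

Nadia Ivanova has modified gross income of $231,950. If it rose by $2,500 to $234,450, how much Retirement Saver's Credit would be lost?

$90

At $231,950 — income exceeds $200,900 by $31,050, which is 21 full-or-partial $1,500 increments; reduction = 21 × $45 = $945, leaving $990.
At $234,450 — income exceeds $200,900 by $33,550, which is 23 full-or-partial $1,500 increments; reduction = 23 × $45 = $1,035, leaving $900.
Lost: $990 − $900 = $90.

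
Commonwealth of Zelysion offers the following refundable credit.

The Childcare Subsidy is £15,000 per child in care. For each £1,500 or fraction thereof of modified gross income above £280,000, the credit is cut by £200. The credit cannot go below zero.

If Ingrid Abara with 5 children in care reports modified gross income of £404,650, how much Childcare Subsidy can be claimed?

£58,200

Childcare Subsidy: base = 5 × £15,000 = £75,000. income exceeds £280,000 by £124,650, which is 84 full-or-partial £1,500 increments; reduction = 84 × £200 = £16,800, leaving £58,200.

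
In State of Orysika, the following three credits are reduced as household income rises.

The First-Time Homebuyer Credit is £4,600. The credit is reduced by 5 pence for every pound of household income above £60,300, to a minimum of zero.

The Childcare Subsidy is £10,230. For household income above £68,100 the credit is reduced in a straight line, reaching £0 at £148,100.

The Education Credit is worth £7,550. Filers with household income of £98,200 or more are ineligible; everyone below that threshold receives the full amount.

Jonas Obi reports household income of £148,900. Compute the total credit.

First-Time Homebuyer Credit: 5% of the £88,600 excess over £60,300 is £4,430; credit = £4,600 − £4,430 = £170.
Childcare Subsidy: £148,900 is at or above £148,100, so the credit is £0.
Education Credit: £148,900 meets or exceeds the £98,200 cutoff, so the credit is £0.
Total: £170 + £0 + £0 = £170.

£170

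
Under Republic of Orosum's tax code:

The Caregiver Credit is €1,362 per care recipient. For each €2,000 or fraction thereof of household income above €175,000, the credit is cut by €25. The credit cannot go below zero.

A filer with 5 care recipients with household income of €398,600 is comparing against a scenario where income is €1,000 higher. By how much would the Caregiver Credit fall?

At €398,600 — base = 5 × €1,362 = €6,810. income exceeds €175,000 by €223,600, which is 112 full-or-partial €2,000 increments; reduction = 112 × €25 = €2,800, leaving €4,010.
At €399,600 — base = 5 × €1,362 = €6,810. income exceeds €175,000 by €224,600, which is 113 full-or-partial €2,000 increments; reduction = 113 × €25 = €2,825, leaving €3,985.
Lost: €4,010 − €3,985 = €25.

€25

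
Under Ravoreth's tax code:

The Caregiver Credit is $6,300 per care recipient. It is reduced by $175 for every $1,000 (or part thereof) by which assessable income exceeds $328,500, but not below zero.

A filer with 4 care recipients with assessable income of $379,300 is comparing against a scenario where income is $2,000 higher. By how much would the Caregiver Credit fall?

At $379,300 — base = 4 × $6,300 = $25,200. income exceeds $328,500 by $50,800, which is 51 full-or-partial $1,000 increments; reduction = 51 × $175 = $8,925, leaving $16,275.
At $381,300 — base = 4 × $6,300 = $25,200. income exceeds $328,500 by $52,800, which is 53 full-or-partial $1,000 increments; reduction = 53 × $175 = $9,275, leaving $15,925.
Lost: $16,275 − $15,925 = $350.

$350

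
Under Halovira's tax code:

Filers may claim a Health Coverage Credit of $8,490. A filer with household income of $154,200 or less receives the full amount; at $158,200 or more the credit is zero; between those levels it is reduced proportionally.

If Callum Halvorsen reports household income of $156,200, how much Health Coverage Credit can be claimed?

Health Coverage Credit: $156,200 is $2,000 into a $4,000 phase-out range, leaving 2,000/4,000 of the credit: $8,490 × 2,000/4,000 = $4,245.

$4,245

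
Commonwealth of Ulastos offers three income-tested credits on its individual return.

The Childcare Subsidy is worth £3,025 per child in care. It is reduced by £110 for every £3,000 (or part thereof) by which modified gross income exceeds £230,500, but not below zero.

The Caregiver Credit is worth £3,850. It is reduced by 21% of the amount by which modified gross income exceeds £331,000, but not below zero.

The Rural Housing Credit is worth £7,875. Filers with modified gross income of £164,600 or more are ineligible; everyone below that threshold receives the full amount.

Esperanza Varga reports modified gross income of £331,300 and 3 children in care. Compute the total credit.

£9,122

Childcare Subsidy: base = 3 × £3,025 = £9,075. income exceeds £230,500 by £100,800, which is 34 full-or-partial £3,000 increments; reduction = 34 × £110 = £3,740, leaving £5,335.
Caregiver Credit: 21% of the £300 excess over £331,000 is £63; credit = £3,850 − £63 = £3,787.
Rural Housing Credit: £331,300 meets or exceeds the £164,600 cutoff, so the credit is £0.
Total: £5,335 + £3,787 + £0 = £9,122.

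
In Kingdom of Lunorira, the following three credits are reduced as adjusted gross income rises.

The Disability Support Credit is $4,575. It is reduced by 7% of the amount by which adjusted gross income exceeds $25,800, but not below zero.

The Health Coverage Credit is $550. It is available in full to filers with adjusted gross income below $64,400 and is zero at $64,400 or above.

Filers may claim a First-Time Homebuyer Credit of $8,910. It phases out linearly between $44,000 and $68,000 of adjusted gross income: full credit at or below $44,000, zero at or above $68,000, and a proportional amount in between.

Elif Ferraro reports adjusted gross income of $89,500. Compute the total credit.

Disability Support Credit: 7% of the $63,700 excess over $25,800 is $4,459; credit = $4,575 − $4,459 = $116.
Health Coverage Credit: $89,500 meets or exceeds the $64,400 cutoff, so the credit is $0.
First-Time Homebuyer Credit: $89,500 is at or above $68,000, so the credit is $0.
Total: $116 + $0 + $0 = $116.

$116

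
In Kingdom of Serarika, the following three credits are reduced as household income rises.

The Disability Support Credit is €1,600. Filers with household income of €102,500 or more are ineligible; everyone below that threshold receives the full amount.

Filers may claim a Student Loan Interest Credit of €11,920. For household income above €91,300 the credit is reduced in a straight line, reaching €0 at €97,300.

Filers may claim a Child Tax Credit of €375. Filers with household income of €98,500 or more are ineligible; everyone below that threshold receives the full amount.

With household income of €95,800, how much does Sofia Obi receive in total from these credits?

€4,955

Disability Support Credit: €95,800 is below the €102,500 cutoff, so the full €1,600 applies.
Student Loan Interest Credit: €95,800 is €4,500 into a €6,000 phase-out range, leaving 1,500/6,000 of the credit: €11,920 × 1,500/6,000 = €2,980.
Child Tax Credit: €95,800 is below the €98,500 cutoff, so the full €375 applies.
Total: €1,600 + €2,980 + €375 = €4,955.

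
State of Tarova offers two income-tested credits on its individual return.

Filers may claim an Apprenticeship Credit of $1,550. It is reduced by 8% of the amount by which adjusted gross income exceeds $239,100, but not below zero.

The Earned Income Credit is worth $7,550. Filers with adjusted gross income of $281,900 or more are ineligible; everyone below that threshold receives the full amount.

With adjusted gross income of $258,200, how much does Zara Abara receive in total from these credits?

$7,572

Apprenticeship Credit: 8% of the $19,100 excess over $239,100 is $1,528; credit = $1,550 − $1,528 = $22.
Earned Income Credit: $258,200 is below the $281,900 cutoff, so the full $7,550 applies.
Total: $22 + $7,550 = $7,572.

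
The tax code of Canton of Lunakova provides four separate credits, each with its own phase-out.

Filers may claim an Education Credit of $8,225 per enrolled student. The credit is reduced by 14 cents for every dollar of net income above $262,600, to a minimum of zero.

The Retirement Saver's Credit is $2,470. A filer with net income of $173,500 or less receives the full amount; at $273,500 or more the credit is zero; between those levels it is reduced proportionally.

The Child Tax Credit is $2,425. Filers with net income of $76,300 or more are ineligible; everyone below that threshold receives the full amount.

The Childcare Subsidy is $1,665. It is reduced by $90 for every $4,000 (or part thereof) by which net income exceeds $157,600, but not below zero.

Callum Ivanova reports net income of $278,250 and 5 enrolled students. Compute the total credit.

Education Credit: base = 5 × $8,225 = $41,125. 14% of the $15,650 excess over $262,600 is $2,191; credit = $41,125 − $2,191 = $38,934.
Retirement Saver's Credit: $278,250 is at or above $273,500, so the credit is $0.
Child Tax Credit: $278,250 meets or exceeds the $76,300 cutoff, so the credit is $0.
Childcare Subsidy: income exceeds $157,600 by $120,650 → 31 increments × $90 = $2,790 ≥ base, so the credit is $0.
Total: $38,934 + $0 + $0 + $0 = $38,934.

$38,934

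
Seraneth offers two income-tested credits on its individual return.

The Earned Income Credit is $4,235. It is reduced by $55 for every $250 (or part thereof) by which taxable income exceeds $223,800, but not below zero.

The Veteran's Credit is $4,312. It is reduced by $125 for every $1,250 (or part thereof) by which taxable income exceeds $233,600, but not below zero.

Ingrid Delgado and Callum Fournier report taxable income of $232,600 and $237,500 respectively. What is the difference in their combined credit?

Ingrid ($232,600): Earned Income Credit: income exceeds $223,800 by $8,800, which is 36 full-or-partial $250 increments; reduction = 36 × $55 = $1,980, leaving $2,255. Veteran's Credit: $232,600 is at or below the $233,600 threshold, so the full $4,312 applies. total $2,255 + $4,312 = $6,567
Callum ($237,500): Earned Income Credit: income exceeds $223,800 by $13,700, which is 55 full-or-partial $250 increments; reduction = 55 × $55 = $3,025, leaving $1,210. Veteran's Credit: income exceeds $233,600 by $3,900, which is 4 full-or-partial $1,250 increments; reduction = 4 × $125 = $500, leaving $3,812. total $1,210 + $3,812 = $5,022
Difference: |$6,567 − $5,022| = $1,545.

$1,545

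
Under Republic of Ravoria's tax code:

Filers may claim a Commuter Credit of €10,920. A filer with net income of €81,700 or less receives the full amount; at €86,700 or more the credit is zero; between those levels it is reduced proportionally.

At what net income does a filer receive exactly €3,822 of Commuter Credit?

€3,822 is 3,822/10,920 of the full €10,920, so 7,098/10,920 of the €5,000 range has been used: income = €81,700 + €5,000 × 7,098/10,920 = €84,950.

€84,950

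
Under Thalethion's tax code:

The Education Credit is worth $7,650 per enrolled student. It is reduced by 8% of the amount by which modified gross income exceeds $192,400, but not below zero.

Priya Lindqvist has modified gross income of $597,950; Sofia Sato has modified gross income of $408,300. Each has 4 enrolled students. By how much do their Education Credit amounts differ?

Priya ($597,950): Education Credit: base = 4 × $7,650 = $30,600. 8% of the $405,550 excess over $192,400 is $32,444 ≥ base, so the credit is $0.
Sofia ($408,300): Education Credit: base = 4 × $7,650 = $30,600. 8% of the $215,900 excess over $192,400 is $17,272; credit = $30,600 − $17,272 = $13,328.
Difference: |$0 − $13,328| = $13,328.

$13,328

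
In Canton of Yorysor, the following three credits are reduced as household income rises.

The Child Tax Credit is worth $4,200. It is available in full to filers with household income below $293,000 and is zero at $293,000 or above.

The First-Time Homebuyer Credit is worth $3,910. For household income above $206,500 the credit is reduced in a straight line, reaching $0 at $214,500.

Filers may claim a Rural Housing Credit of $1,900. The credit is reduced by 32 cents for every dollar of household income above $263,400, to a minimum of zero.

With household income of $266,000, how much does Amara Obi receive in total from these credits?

Child Tax Credit: $266,000 is below the $293,000 cutoff, so the full $4,200 applies.
First-Time Homebuyer Credit: $266,000 is at or above $214,500, so the credit is $0.
Rural Housing Credit: 32% of the $2,600 excess over $263,400 is $832; credit = $1,900 − $832 = $1,068.
Total: $4,200 + $0 + $1,068 = $5,268.

$5,268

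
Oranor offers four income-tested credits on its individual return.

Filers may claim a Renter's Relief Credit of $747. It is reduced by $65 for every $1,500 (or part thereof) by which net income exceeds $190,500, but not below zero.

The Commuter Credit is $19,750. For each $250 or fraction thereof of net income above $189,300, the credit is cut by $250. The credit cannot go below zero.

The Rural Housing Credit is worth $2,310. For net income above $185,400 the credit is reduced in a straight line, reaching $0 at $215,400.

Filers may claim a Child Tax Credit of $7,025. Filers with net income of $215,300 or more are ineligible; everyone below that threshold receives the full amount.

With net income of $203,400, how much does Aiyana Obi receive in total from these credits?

Renter's Relief Credit: income exceeds $190,500 by $12,900, which is 9 full-or-partial $1,500 increments; reduction = 9 × $65 = $585, leaving $162.
Commuter Credit: income exceeds $189,300 by $14,100, which is 57 full-or-partial $250 increments; reduction = 57 × $250 = $14,250, leaving $5,500.
Rural Housing Credit: $203,400 is $18,000 into a $30,000 phase-out range, leaving 12,000/30,000 of the credit: $2,310 × 12,000/30,000 = $924.
Child Tax Credit: $203,400 is below the $215,300 cutoff, so the full $7,025 applies.
Total: $162 + $5,500 + $924 + $7,025 = $13,611.

$13,611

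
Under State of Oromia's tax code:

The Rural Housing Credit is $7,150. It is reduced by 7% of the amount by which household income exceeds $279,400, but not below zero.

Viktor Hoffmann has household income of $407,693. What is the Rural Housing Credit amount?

Rural Housing Credit: 7% of the $128,293 excess over $279,400 is $8,980.51 ≥ base, so the credit is $0.

$0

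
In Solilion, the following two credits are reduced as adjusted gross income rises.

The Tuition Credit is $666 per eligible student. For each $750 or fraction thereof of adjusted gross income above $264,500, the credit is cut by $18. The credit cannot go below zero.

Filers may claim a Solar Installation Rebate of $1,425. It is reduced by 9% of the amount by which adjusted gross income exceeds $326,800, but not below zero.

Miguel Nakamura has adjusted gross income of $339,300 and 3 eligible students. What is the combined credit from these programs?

Tuition Credit: base = 3 × $666 = $1,998. income exceeds $264,500 by $74,800, which is 100 full-or-partial $750 increments; reduction = 100 × $18 = $1,800, leaving $198.
Solar Installation Rebate: 9% of the $12,500 excess over $326,800 is $1,125; credit = $1,425 − $1,125 = $300.
Total: $198 + $300 = $498.

$498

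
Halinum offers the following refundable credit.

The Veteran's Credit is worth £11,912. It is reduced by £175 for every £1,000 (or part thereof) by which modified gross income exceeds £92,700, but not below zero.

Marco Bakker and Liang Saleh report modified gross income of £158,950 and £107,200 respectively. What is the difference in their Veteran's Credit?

£9,100

Marco (£158,950): Veteran's Credit: income exceeds £92,700 by £66,250, which is 67 full-or-partial £1,000 increments; reduction = 67 × £175 = £11,725, leaving £187.
Liang (£107,200): Veteran's Credit: income exceeds £92,700 by £14,500, which is 15 full-or-partial £1,000 increments; reduction = 15 × £175 = £2,625, leaving £9,287.
Difference: |£187 − £9,287| = £9,100.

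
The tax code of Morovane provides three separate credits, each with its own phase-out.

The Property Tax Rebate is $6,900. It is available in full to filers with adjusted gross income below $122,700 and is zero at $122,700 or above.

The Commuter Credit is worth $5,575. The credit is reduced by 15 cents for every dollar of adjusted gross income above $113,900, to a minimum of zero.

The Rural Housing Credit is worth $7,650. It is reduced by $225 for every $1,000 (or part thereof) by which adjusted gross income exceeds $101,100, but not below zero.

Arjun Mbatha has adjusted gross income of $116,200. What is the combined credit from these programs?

Property Tax Rebate: $116,200 is below the $122,700 cutoff, so the full $6,900 applies.
Commuter Credit: 15% of the $2,300 excess over $113,900 is $345; credit = $5,575 − $345 = $5,230.
Rural Housing Credit: income exceeds $101,100 by $15,100, which is 16 full-or-partial $1,000 increments; reduction = 16 × $225 = $3,600, leaving $4,050.
Total: $6,900 + $5,230 + $4,050 = $16,180.

$16,180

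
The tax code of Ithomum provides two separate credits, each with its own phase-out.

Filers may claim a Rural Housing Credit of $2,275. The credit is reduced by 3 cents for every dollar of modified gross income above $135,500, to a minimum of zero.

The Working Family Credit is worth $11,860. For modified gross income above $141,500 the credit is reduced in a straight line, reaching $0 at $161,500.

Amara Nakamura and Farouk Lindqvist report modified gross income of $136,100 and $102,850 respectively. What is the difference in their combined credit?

$18

Amara ($136,100): Rural Housing Credit: 3% of the $600 excess over $135,500 is $18; credit = $2,275 − $18 = $2,257. Working Family Credit: $136,100 is at or below the $141,500 threshold, so the full $11,860 applies. total $2,257 + $11,860 = $14,117
Farouk ($102,850): Rural Housing Credit: $102,850 is at or below the $135,500 threshold, so the full $2,275 applies. Working Family Credit: $102,850 is at or below the $141,500 threshold, so the full $11,860 applies. total $2,275 + $11,860 = $14,135
Difference: |$14,117 − $14,135| = $18.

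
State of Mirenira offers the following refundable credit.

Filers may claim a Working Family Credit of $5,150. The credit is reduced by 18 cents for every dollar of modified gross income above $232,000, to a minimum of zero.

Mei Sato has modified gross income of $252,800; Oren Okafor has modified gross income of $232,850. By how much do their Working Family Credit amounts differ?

$3,591

Mei ($252,800): Working Family Credit: 18% of the $20,800 excess over $232,000 is $3,744; credit = $5,150 − $3,744 = $1,406.
Oren ($232,850): Working Family Credit: 18% of the $850 excess over $232,000 is $153; credit = $5,150 − $153 = $4,997.
Difference: |$1,406 − $4,997| = $3,591.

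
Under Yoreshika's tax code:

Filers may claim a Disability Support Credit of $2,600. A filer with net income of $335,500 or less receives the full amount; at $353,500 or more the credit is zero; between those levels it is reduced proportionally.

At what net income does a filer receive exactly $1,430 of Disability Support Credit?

$343,600

$1,430 is 1,430/2,600 of the full $2,600, so 1,170/2,600 of the $18,000 range has been used: income = $335,500 + $18,000 × 1,170/2,600 = $343,600.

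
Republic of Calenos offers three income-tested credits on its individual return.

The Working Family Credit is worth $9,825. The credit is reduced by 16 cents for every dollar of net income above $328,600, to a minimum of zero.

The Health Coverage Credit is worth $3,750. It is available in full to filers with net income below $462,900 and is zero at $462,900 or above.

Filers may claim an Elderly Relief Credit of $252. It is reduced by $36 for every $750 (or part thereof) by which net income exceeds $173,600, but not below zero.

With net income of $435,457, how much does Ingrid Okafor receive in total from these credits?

$3,750

Working Family Credit: 16% of the $106,857 excess over $328,600 is $17,097.12 ≥ base, so the credit is $0.
Health Coverage Credit: $435,457 is below the $462,900 cutoff, so the full $3,750 applies.
Elderly Relief Credit: income exceeds $173,600 by $261,857 → 350 increments × $36 = $12,600 ≥ base, so the credit is $0.
Total: $0 + $3,750 + $0 = $3,750.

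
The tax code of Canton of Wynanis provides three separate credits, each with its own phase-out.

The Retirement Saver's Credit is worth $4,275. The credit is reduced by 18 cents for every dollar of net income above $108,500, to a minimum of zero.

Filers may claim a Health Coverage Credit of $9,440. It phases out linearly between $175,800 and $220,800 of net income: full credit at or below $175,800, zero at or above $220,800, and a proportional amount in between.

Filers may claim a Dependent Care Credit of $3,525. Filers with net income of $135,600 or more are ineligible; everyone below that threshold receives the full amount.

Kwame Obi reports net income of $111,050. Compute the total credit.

$16,781

Retirement Saver's Credit: 18% of the $2,550 excess over $108,500 is $459; credit = $4,275 − $459 = $3,816.
Health Coverage Credit: $111,050 is at or below the $175,800 threshold, so the full $9,440 applies.
Dependent Care Credit: $111,050 is below the $135,600 cutoff, so the full $3,525 applies.
Total: $3,816 + $9,440 + $3,525 = $16,781.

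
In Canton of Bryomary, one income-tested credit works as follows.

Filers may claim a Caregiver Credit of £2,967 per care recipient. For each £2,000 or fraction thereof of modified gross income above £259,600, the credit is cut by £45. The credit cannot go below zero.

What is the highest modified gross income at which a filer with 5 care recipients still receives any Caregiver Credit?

£917,600

Full credit = 5 × £2,967 = £14,835.
After 329 increments the reduction is 329 × £45 = £14,805, leaving £30; one more increment wipes it out. Increment 329 ends at excess 329 × £2,000 = £658,000, so the highest qualifying income is £259,600 + £658,000 = £917,600.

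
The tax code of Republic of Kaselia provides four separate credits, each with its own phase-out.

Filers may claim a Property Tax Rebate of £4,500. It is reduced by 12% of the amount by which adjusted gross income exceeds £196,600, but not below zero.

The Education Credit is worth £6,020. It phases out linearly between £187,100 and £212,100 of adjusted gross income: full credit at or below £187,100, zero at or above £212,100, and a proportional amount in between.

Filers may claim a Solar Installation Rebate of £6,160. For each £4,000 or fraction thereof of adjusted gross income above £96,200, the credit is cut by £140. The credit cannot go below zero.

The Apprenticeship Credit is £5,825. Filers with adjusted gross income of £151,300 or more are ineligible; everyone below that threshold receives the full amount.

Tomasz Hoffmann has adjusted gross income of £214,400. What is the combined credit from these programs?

£4,324

Property Tax Rebate: 12% of the £17,800 excess over £196,600 is £2,136; credit = £4,500 − £2,136 = £2,364.
Education Credit: £214,400 is at or above £212,100, so the credit is £0.
Solar Installation Rebate: income exceeds £96,200 by £118,200, which is 30 full-or-partial £4,000 increments; reduction = 30 × £140 = £4,200, leaving £1,960.
Apprenticeship Credit: £214,400 meets or exceeds the £151,300 cutoff, so the credit is £0.
Total: £2,364 + £0 + £1,960 + £0 = £4,324.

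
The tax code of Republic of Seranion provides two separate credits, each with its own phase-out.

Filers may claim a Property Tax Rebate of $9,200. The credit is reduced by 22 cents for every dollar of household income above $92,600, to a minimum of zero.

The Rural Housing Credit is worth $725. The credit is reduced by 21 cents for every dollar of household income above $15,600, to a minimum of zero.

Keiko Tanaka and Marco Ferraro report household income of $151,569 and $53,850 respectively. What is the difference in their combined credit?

$9,200

Keiko ($151,569): Property Tax Rebate: 22% of the $58,969 excess over $92,600 is $12,973.18 ≥ base, so the credit is $0. Rural Housing Credit: 21% of the $135,969 excess over $15,600 is $28,553.49 ≥ base, so the credit is $0. total $0 + $0 = $0
Marco ($53,850): Property Tax Rebate: $53,850 is at or below the $92,600 threshold, so the full $9,200 applies. Rural Housing Credit: 21% of the $38,250 excess over $15,600 is $8,032.50 ≥ base, so the credit is $0. total $9,200 + $0 = $9,200
Difference: |$0 − $9,200| = $9,200.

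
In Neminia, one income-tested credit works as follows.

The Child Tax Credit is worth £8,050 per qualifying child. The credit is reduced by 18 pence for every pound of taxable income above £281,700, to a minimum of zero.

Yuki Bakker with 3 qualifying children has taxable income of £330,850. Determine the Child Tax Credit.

£15,303

Child Tax Credit: base = 3 × £8,050 = £24,150. 18% of the £49,150 excess over £281,700 is £8,847; credit = £24,150 − £8,847 = £15,303.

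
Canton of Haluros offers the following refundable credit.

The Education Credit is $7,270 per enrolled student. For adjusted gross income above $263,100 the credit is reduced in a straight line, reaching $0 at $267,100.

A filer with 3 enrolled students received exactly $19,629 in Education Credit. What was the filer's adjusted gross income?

Full credit = 3 × $7,270 = $21,810.
$19,629 is 19,629/21,810 of the full $21,810, so 2,181/21,810 of the $4,000 range has been used: income = $263,100 + $4,000 × 2,181/21,810 = $263,500.

$263,500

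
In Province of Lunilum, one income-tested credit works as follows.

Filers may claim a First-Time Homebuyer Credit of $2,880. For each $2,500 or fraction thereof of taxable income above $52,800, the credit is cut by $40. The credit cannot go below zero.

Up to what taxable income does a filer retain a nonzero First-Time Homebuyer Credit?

After 71 increments the reduction is 71 × $40 = $2,840, leaving $40; one more increment wipes it out. Increment 71 ends at excess 71 × $2,500 = $177,500, so the highest qualifying income is $52,800 + $177,500 = $230,300.

$230,300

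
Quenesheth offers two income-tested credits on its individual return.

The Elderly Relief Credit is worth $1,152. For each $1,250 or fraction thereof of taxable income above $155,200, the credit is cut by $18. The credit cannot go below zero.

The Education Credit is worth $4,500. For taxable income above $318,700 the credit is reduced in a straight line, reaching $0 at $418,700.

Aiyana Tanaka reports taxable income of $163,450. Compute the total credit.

Elderly Relief Credit: income exceeds $155,200 by $8,250, which is 7 full-or-partial $1,250 increments; reduction = 7 × $18 = $126, leaving $1,026.
Education Credit: $163,450 is at or below the $318,700 threshold, so the full $4,500 applies.
Total: $1,026 + $4,500 = $5,526.

$5,526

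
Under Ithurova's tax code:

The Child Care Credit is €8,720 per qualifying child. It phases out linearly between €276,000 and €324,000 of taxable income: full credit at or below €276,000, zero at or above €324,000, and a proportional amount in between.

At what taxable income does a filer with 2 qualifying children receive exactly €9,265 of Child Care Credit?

€298,500

Full credit = 2 × €8,720 = €17,440.
€9,265 is 9,265/17,440 of the full €17,440, so 8,175/17,440 of the €48,000 range has been used: income = €276,000 + €48,000 × 8,175/17,440 = €298,500.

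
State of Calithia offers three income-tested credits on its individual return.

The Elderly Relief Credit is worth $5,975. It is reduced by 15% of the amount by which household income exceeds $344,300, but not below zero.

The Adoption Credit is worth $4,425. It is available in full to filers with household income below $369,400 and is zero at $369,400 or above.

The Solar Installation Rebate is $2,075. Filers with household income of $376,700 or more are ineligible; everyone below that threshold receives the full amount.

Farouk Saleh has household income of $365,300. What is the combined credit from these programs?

$9,325

Elderly Relief Credit: 15% of the $21,000 excess over $344,300 is $3,150; credit = $5,975 − $3,150 = $2,825.
Adoption Credit: $365,300 is below the $369,400 cutoff, so the full $4,425 applies.
Solar Installation Rebate: $365,300 is below the $376,700 cutoff, so the full $2,075 applies.
Total: $2,825 + $4,425 + $2,075 = $9,325.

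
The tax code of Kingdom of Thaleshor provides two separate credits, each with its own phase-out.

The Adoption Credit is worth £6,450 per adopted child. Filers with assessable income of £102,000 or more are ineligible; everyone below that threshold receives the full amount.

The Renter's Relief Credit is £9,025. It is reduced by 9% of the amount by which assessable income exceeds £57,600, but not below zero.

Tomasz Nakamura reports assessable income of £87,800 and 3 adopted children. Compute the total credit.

£25,657

Adoption Credit: base = 3 × £6,450 = £19,350. £87,800 is below the £102,000 cutoff, so the full £19,350 applies.
Renter's Relief Credit: 9% of the £30,200 excess over £57,600 is £2,718; credit = £9,025 − £2,718 = £6,307.
Total: £19,350 + £6,307 = £25,657.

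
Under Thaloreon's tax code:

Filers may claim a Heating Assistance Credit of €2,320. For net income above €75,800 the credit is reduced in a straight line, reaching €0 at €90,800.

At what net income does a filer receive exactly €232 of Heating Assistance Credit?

€89,300

€232 is 232/2,320 of the full €2,320, so 2,088/2,320 of the €15,000 range has been used: income = €75,800 + €15,000 × 2,088/2,320 = €89,300.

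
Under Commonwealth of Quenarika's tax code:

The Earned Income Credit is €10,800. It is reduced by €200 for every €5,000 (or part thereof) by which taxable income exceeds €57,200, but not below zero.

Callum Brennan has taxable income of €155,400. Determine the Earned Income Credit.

Earned Income Credit: income exceeds €57,200 by €98,200, which is 20 full-or-partial €5,000 increments; reduction = 20 × €200 = €4,000, leaving €6,800.

€6,800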